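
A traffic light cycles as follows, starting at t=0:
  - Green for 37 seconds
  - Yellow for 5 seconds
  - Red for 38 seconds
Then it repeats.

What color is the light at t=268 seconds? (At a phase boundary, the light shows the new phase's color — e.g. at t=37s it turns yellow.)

Cycle length = 37 + 5 + 38 = 80s
t = 268, phase_t = 268 mod 80 = 28
28 < 37 (green end) → GREEN

Answer: green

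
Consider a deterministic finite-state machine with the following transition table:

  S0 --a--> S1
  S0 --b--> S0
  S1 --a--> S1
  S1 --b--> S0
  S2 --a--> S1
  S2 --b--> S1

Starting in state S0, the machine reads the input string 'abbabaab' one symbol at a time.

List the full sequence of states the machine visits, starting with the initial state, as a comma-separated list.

Start: S0
  read 'a': S0 --a--> S1
  read 'b': S1 --b--> S0
  read 'b': S0 --b--> S0
  read 'a': S0 --a--> S1
  read 'b': S1 --b--> S0
  read 'a': S0 --a--> S1
  read 'a': S1 --a--> S1
  read 'b': S1 --b--> S0

Answer: S0, S1, S0, S0, S1, S0, S1, S1, S0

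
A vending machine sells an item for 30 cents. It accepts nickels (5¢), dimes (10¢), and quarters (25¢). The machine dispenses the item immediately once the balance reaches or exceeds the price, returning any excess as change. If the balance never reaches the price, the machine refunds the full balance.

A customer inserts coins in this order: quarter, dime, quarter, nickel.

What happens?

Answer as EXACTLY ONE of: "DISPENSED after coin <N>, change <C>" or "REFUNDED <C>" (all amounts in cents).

Answer: DISPENSED after coin 2, change 5

Derivation:
Price: 30¢
Coin 1 (quarter, 25¢): balance = 25¢
Coin 2 (dime, 10¢): balance = 35¢
  → balance >= price → DISPENSE, change = 35 - 30 = 5¢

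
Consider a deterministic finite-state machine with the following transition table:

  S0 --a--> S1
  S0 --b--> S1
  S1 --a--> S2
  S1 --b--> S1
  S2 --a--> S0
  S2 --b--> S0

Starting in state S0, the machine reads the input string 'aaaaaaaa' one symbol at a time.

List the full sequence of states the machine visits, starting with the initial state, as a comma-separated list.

Start: S0
  read 'a': S0 --a--> S1
  read 'a': S1 --a--> S2
  read 'a': S2 --a--> S0
  read 'a': S0 --a--> S1
  read 'a': S1 --a--> S2
  read 'a': S2 --a--> S0
  read 'a': S0 --a--> S1
  read 'a': S1 --a--> S2

Answer: S0, S1, S2, S0, S1, S2, S0, S1, S2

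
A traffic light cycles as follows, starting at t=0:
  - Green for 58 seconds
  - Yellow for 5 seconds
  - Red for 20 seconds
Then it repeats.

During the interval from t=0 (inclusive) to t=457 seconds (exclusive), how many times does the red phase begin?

Cycle = 58+5+20 = 83s
red phase starts at t = k*83 + 63 for k=0,1,2,...
Need k*83+63 < 457 → k < 4.747
k ∈ {0, ..., 4} → 5 starts

Answer: 5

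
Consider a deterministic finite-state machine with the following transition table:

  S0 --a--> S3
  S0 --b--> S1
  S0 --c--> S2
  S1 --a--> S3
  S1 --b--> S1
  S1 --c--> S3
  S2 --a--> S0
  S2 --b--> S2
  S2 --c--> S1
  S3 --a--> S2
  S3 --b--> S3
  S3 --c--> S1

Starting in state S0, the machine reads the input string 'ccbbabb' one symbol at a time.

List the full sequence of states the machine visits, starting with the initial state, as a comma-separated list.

Start: S0
  read 'c': S0 --c--> S2
  read 'c': S2 --c--> S1
  read 'b': S1 --b--> S1
  read 'b': S1 --b--> S1
  read 'a': S1 --a--> S3
  read 'b': S3 --b--> S3
  read 'b': S3 --b--> S3

Answer: S0, S2, S1, S1, S1, S3, S3, S3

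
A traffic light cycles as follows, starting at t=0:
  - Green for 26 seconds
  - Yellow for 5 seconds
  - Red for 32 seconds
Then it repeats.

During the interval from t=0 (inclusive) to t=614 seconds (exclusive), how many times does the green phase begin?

Cycle = 26+5+32 = 63s
green phase starts at t = k*63 + 0 for k=0,1,2,...
Need k*63+0 < 614 → k < 9.746
k ∈ {0, ..., 9} → 10 starts

Answer: 10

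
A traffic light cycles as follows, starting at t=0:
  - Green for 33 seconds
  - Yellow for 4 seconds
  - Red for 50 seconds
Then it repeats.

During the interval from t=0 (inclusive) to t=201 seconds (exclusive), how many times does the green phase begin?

Answer: 3

Derivation:
Cycle = 33+4+50 = 87s
green phase starts at t = k*87 + 0 for k=0,1,2,...
Need k*87+0 < 201 → k < 2.310
k ∈ {0, ..., 2} → 3 starts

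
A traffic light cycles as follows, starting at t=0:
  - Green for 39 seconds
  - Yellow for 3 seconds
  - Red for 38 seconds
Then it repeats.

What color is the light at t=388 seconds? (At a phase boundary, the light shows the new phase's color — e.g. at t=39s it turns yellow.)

Cycle length = 39 + 3 + 38 = 80s
t = 388, phase_t = 388 mod 80 = 68
68 >= 42 → RED

Answer: red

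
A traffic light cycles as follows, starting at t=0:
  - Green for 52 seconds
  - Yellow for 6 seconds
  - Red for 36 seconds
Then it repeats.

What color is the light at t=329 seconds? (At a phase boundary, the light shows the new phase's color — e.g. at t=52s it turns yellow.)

Answer: green

Derivation:
Cycle length = 52 + 6 + 36 = 94s
t = 329, phase_t = 329 mod 94 = 47
47 < 52 (green end) → GREEN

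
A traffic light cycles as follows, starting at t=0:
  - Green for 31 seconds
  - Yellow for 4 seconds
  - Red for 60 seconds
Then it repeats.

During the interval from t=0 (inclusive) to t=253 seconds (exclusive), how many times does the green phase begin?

Cycle = 31+4+60 = 95s
green phase starts at t = k*95 + 0 for k=0,1,2,...
Need k*95+0 < 253 → k < 2.663
k ∈ {0, ..., 2} → 3 starts

Answer: 3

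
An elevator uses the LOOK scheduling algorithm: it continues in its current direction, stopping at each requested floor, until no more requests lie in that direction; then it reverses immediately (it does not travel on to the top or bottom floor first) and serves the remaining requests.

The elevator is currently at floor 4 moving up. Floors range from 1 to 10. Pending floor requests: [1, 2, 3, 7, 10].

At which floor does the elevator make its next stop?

Current floor: 4, direction: up
Requests above: [7, 10]
Requests below: [1, 2, 3]
Moving up and requests lie above → nearest above is min([7, 10]) = 7

Answer: 7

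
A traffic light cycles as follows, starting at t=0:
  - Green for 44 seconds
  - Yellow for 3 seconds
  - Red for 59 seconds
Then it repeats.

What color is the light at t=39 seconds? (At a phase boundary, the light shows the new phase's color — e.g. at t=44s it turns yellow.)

Cycle length = 44 + 3 + 59 = 106s
t = 39, phase_t = 39 mod 106 = 39
39 < 44 (green end) → GREEN

Answer: green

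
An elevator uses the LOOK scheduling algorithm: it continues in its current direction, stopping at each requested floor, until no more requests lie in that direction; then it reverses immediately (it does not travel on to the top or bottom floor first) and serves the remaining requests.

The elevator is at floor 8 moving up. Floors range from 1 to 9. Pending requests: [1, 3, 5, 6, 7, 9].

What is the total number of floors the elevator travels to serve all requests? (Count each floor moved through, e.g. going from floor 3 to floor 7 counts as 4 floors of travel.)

Answer: 9

Derivation:
Start at floor 8 moving up, LOOK stop order: [9, 7, 6, 5, 3, 1]
  8 → 9: |9-8| = 1, total = 1
  9 → 7: |7-9| = 2, total = 3
  7 → 6: |6-7| = 1, total = 4
  6 → 5: |5-6| = 1, total = 5
  5 → 3: |3-5| = 2, total = 7
  3 → 1: |1-3| = 2, total = 9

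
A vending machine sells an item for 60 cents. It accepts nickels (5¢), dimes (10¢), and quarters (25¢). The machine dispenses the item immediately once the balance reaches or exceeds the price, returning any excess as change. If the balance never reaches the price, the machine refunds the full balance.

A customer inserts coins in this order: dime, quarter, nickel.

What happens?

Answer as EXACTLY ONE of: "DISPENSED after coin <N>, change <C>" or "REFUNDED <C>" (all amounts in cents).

Price: 60¢
Coin 1 (dime, 10¢): balance = 10¢
Coin 2 (quarter, 25¢): balance = 35¢
Coin 3 (nickel, 5¢): balance = 40¢
All coins inserted, balance 40¢ < price 60¢ → REFUND 40¢

Answer: REFUNDED 40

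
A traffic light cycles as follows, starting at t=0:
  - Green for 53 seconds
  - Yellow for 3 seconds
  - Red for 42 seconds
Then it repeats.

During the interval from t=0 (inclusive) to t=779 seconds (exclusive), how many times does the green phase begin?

Answer: 8

Derivation:
Cycle = 53+3+42 = 98s
green phase starts at t = k*98 + 0 for k=0,1,2,...
Need k*98+0 < 779 → k < 7.949
k ∈ {0, ..., 7} → 8 starts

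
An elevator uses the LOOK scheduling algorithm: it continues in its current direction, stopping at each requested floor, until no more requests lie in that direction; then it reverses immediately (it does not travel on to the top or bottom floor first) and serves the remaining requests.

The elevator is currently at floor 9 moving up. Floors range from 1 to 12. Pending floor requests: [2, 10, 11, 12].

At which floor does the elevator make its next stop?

Current floor: 9, direction: up
Requests above: [10, 11, 12]
Requests below: [2]
Moving up and requests lie above → nearest above is min([10, 11, 12]) = 10

Answer: 10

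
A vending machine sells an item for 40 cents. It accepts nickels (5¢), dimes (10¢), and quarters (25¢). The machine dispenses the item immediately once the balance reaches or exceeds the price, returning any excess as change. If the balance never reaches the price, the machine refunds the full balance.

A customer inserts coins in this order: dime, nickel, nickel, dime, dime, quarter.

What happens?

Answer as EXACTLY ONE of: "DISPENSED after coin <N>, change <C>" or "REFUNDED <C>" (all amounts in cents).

Price: 40¢
Coin 1 (dime, 10¢): balance = 10¢
Coin 2 (nickel, 5¢): balance = 15¢
Coin 3 (nickel, 5¢): balance = 20¢
Coin 4 (dime, 10¢): balance = 30¢
Coin 5 (dime, 10¢): balance = 40¢
  → balance >= price → DISPENSE, change = 40 - 40 = 0¢

Answer: DISPENSED after coin 5, change 0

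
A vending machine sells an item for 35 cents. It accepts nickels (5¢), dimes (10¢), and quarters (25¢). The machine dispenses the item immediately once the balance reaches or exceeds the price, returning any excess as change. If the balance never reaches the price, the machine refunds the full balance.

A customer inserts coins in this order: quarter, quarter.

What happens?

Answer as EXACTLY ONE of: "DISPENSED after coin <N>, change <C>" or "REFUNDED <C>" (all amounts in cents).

Answer: DISPENSED after coin 2, change 15

Derivation:
Price: 35¢
Coin 1 (quarter, 25¢): balance = 25¢
Coin 2 (quarter, 25¢): balance = 50¢
  → balance >= price → DISPENSE, change = 50 - 35 = 15¢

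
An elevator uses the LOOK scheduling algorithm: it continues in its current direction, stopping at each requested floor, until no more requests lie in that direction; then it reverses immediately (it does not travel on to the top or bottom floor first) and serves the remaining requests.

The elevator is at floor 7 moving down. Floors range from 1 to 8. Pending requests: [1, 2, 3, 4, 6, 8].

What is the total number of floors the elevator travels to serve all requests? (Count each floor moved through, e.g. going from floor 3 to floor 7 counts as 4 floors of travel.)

Answer: 13

Derivation:
Start at floor 7 moving down, LOOK stop order: [6, 4, 3, 2, 1, 8]
  7 → 6: |6-7| = 1, total = 1
  6 → 4: |4-6| = 2, total = 3
  4 → 3: |3-4| = 1, total = 4
  3 → 2: |2-3| = 1, total = 5
  2 → 1: |1-2| = 1, total = 6
  1 → 8: |8-1| = 7, total = 13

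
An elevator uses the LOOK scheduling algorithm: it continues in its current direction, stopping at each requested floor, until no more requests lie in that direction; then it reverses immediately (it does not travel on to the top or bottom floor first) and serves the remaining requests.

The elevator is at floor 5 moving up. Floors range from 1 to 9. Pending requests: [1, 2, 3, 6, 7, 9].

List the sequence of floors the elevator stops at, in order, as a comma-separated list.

Current: 5, moving UP
Serve above first (ascending): [6, 7, 9]
Then reverse, serve below (descending): [3, 2, 1]

Answer: 6, 7, 9, 3, 2, 1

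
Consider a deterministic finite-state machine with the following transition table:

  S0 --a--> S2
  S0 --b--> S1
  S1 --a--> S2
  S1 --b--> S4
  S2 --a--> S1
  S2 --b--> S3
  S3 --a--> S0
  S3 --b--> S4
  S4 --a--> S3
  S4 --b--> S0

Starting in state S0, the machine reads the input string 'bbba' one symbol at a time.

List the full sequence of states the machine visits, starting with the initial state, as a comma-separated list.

Start: S0
  read 'b': S0 --b--> S1
  read 'b': S1 --b--> S4
  read 'b': S4 --b--> S0
  read 'a': S0 --a--> S2

Answer: S0, S1, S4, S0, S2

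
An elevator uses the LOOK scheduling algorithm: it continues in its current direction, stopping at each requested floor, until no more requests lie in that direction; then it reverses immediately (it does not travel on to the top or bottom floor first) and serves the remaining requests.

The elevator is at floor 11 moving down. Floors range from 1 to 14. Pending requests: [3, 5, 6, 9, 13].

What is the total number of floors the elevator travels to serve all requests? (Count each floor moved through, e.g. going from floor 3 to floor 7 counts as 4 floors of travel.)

Start at floor 11 moving down, LOOK stop order: [9, 6, 5, 3, 13]
  11 → 9: |9-11| = 2, total = 2
  9 → 6: |6-9| = 3, total = 5
  6 → 5: |5-6| = 1, total = 6
  5 → 3: |3-5| = 2, total = 8
  3 → 13: |13-3| = 10, total = 18

Answer: 18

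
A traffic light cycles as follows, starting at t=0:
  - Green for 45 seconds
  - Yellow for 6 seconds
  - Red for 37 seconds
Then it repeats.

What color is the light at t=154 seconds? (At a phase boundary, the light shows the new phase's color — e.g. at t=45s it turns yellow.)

Cycle length = 45 + 6 + 37 = 88s
t = 154, phase_t = 154 mod 88 = 66
66 >= 51 → RED

Answer: red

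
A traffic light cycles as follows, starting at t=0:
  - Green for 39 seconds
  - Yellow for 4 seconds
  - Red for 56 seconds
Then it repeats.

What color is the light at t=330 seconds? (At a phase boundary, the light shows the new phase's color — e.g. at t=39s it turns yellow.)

Cycle length = 39 + 4 + 56 = 99s
t = 330, phase_t = 330 mod 99 = 33
33 < 39 (green end) → GREEN

Answer: green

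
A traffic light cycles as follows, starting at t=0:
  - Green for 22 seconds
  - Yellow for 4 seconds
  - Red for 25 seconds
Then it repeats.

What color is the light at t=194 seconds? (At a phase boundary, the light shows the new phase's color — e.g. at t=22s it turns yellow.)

Cycle length = 22 + 4 + 25 = 51s
t = 194, phase_t = 194 mod 51 = 41
41 >= 26 → RED

Answer: red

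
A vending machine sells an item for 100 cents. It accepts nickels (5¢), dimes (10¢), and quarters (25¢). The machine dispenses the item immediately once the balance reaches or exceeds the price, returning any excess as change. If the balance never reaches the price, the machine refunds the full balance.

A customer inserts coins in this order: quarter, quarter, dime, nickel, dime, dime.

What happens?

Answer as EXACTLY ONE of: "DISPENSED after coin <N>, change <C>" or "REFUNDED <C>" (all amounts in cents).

Price: 100¢
Coin 1 (quarter, 25¢): balance = 25¢
Coin 2 (quarter, 25¢): balance = 50¢
Coin 3 (dime, 10¢): balance = 60¢
Coin 4 (nickel, 5¢): balance = 65¢
Coin 5 (dime, 10¢): balance = 75¢
Coin 6 (dime, 10¢): balance = 85¢
All coins inserted, balance 85¢ < price 100¢ → REFUND 85¢

Answer: REFUNDED 85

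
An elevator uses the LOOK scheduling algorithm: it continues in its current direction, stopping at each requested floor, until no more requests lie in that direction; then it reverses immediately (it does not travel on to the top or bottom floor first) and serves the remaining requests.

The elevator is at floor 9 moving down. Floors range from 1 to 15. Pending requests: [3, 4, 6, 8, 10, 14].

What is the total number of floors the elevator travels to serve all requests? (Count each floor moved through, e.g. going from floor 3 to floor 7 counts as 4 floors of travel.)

Start at floor 9 moving down, LOOK stop order: [8, 6, 4, 3, 10, 14]
  9 → 8: |8-9| = 1, total = 1
  8 → 6: |6-8| = 2, total = 3
  6 → 4: |4-6| = 2, total = 5
  4 → 3: |3-4| = 1, total = 6
  3 → 10: |10-3| = 7, total = 13
  10 → 14: |14-10| = 4, total = 17

Answer: 17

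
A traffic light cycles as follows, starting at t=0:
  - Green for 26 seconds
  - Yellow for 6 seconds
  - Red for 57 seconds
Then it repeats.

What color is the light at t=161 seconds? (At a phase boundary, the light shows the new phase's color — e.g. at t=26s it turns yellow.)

Cycle length = 26 + 6 + 57 = 89s
t = 161, phase_t = 161 mod 89 = 72
72 >= 32 → RED

Answer: red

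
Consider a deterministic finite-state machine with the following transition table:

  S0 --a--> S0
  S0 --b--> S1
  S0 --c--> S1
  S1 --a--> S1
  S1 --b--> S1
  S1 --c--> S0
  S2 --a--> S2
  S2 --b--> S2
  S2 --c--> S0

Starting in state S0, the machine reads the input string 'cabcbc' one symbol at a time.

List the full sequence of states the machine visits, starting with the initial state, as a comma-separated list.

Start: S0
  read 'c': S0 --c--> S1
  read 'a': S1 --a--> S1
  read 'b': S1 --b--> S1
  read 'c': S1 --c--> S0
  read 'b': S0 --b--> S1
  read 'c': S1 --c--> S0

Answer: S0, S1, S1, S1, S0, S1, S0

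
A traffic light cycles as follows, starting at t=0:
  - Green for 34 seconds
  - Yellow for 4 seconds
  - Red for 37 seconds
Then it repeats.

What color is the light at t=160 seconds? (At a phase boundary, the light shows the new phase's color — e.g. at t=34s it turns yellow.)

Cycle length = 34 + 4 + 37 = 75s
t = 160, phase_t = 160 mod 75 = 10
10 < 34 (green end) → GREEN

Answer: green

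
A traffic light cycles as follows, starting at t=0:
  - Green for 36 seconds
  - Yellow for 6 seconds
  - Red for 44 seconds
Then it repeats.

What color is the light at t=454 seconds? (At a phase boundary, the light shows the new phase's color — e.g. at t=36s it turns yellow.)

Answer: green

Derivation:
Cycle length = 36 + 6 + 44 = 86s
t = 454, phase_t = 454 mod 86 = 24
24 < 36 (green end) → GREEN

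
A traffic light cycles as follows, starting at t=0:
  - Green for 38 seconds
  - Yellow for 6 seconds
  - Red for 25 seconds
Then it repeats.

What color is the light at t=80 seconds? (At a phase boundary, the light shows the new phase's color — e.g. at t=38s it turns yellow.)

Answer: green

Derivation:
Cycle length = 38 + 6 + 25 = 69s
t = 80, phase_t = 80 mod 69 = 11
11 < 38 (green end) → GREEN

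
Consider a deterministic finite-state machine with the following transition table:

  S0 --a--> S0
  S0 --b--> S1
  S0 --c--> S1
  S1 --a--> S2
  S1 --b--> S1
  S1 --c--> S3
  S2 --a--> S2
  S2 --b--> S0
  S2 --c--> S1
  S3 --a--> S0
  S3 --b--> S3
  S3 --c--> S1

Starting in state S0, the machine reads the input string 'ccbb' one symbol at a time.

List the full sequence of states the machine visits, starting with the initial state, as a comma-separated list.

Start: S0
  read 'c': S0 --c--> S1
  read 'c': S1 --c--> S3
  read 'b': S3 --b--> S3
  read 'b': S3 --b--> S3

Answer: S0, S1, S3, S3, S3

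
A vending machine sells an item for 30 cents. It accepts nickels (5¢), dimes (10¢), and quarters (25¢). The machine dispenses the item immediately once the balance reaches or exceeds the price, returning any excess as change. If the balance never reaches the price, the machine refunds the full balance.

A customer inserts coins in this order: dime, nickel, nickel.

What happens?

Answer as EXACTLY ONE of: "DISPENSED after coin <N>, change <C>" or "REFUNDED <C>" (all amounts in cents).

Answer: REFUNDED 20

Derivation:
Price: 30¢
Coin 1 (dime, 10¢): balance = 10¢
Coin 2 (nickel, 5¢): balance = 15¢
Coin 3 (nickel, 5¢): balance = 20¢
All coins inserted, balance 20¢ < price 30¢ → REFUND 20¢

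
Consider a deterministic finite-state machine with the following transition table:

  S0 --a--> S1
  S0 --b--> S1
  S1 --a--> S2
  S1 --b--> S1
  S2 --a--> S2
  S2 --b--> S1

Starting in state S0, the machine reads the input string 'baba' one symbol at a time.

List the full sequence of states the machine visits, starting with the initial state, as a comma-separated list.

Answer: S0, S1, S2, S1, S2

Derivation:
Start: S0
  read 'b': S0 --b--> S1
  read 'a': S1 --a--> S2
  read 'b': S2 --b--> S1
  read 'a': S1 --a--> S2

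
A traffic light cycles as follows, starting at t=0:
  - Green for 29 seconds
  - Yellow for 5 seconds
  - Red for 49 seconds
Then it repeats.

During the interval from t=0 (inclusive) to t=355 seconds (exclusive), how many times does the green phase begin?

Cycle = 29+5+49 = 83s
green phase starts at t = k*83 + 0 for k=0,1,2,...
Need k*83+0 < 355 → k < 4.277
k ∈ {0, ..., 4} → 5 starts

Answer: 5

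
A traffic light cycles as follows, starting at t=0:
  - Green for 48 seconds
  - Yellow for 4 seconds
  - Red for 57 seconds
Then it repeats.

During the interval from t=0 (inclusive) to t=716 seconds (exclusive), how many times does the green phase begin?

Cycle = 48+4+57 = 109s
green phase starts at t = k*109 + 0 for k=0,1,2,...
Need k*109+0 < 716 → k < 6.569
k ∈ {0, ..., 6} → 7 starts

Answer: 7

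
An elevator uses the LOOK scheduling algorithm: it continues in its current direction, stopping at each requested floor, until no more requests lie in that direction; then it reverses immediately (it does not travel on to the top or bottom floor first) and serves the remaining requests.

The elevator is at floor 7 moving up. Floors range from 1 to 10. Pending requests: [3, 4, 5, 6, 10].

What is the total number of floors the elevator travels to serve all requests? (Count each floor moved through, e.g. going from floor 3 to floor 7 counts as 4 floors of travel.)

Answer: 10

Derivation:
Start at floor 7 moving up, LOOK stop order: [10, 6, 5, 4, 3]
  7 → 10: |10-7| = 3, total = 3
  10 → 6: |6-10| = 4, total = 7
  6 → 5: |5-6| = 1, total = 8
  5 → 4: |4-5| = 1, total = 9
  4 → 3: |3-4| = 1, total = 10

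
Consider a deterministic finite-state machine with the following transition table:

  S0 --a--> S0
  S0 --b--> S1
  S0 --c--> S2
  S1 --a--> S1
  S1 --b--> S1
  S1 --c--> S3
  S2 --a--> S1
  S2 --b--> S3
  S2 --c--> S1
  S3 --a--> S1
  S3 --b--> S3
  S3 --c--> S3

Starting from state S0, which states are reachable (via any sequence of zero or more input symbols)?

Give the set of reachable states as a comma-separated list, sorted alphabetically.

BFS from S0:
  visit S0: S0--a-->S0 (seen), S0--b-->S1 (new), S0--c-->S2 (new)
  visit S1: S1--a-->S1 (seen), S1--b-->S1 (seen), S1--c-->S3 (new)
  visit S2: S2--a-->S1 (seen), S2--b-->S3 (seen), S2--c-->S1 (seen)
  visit S3: S3--a-->S1 (seen), S3--b-->S3 (seen), S3--c-->S3 (seen)

Answer: S0, S1, S2, S3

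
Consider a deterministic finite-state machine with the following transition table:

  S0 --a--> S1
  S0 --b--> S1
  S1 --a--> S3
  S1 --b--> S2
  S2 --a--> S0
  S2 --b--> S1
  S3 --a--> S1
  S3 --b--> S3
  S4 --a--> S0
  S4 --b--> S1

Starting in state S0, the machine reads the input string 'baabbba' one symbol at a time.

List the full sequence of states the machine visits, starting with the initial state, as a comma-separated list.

Answer: S0, S1, S3, S1, S2, S1, S2, S0

Derivation:
Start: S0
  read 'b': S0 --b--> S1
  read 'a': S1 --a--> S3
  read 'a': S3 --a--> S1
  read 'b': S1 --b--> S2
  read 'b': S2 --b--> S1
  read 'b': S1 --b--> S2
  read 'a': S2 --a--> S0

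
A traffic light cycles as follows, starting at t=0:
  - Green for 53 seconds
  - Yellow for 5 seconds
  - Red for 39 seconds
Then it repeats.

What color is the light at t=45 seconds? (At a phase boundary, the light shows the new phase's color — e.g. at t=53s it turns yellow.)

Cycle length = 53 + 5 + 39 = 97s
t = 45, phase_t = 45 mod 97 = 45
45 < 53 (green end) → GREEN

Answer: green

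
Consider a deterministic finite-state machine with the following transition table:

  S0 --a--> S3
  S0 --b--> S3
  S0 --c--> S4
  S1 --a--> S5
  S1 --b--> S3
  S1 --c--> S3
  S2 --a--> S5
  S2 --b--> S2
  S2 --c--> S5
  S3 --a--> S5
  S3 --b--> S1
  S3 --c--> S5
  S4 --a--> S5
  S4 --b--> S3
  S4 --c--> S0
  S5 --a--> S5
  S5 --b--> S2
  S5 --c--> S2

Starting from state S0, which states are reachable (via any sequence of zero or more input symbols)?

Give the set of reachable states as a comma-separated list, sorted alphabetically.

BFS from S0:
  visit S0: S0--a-->S3 (new), S0--b-->S3 (seen), S0--c-->S4 (new)
  visit S3: S3--a-->S5 (new), S3--b-->S1 (new), S3--c-->S5 (seen)
  visit S4: S4--a-->S5 (seen), S4--b-->S3 (seen), S4--c-->S0 (seen)
  visit S5: S5--a-->S5 (seen), S5--b-->S2 (new), S5--c-->S2 (seen)
  visit S1: S1--a-->S5 (seen), S1--b-->S3 (seen), S1--c-->S3 (seen)
  visit S2: S2--a-->S5 (seen), S2--b-->S2 (seen), S2--c-->S5 (seen)

Answer: S0, S1, S2, S3, S4, S5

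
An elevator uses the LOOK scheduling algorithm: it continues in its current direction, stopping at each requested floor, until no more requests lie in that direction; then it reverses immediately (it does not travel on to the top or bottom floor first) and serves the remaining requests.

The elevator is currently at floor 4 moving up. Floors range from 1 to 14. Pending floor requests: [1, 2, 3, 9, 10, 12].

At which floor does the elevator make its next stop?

Answer: 9

Derivation:
Current floor: 4, direction: up
Requests above: [9, 10, 12]
Requests below: [1, 2, 3]
Moving up and requests lie above → nearest above is min([9, 10, 12]) = 9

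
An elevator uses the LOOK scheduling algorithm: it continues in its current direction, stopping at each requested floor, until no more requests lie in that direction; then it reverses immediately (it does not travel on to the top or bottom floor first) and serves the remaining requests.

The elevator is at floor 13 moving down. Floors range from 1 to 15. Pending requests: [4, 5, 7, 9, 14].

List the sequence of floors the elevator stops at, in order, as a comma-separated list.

Answer: 9, 7, 5, 4, 14

Derivation:
Current: 13, moving DOWN
Serve below first (descending): [9, 7, 5, 4]
Then reverse, serve above (ascending): [14]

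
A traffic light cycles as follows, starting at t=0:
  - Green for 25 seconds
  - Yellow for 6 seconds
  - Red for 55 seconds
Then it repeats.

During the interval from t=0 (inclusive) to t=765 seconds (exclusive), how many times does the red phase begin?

Cycle = 25+6+55 = 86s
red phase starts at t = k*86 + 31 for k=0,1,2,...
Need k*86+31 < 765 → k < 8.535
k ∈ {0, ..., 8} → 9 starts

Answer: 9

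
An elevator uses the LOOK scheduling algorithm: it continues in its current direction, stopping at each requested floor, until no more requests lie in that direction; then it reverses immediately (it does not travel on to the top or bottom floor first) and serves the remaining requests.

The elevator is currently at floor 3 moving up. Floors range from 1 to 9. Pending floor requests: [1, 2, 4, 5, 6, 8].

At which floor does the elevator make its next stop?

Answer: 4

Derivation:
Current floor: 3, direction: up
Requests above: [4, 5, 6, 8]
Requests below: [1, 2]
Moving up and requests lie above → nearest above is min([4, 5, 6, 8]) = 4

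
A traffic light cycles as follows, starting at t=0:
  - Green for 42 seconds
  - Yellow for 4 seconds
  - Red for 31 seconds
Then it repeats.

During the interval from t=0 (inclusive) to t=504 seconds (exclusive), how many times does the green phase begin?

Answer: 7

Derivation:
Cycle = 42+4+31 = 77s
green phase starts at t = k*77 + 0 for k=0,1,2,...
Need k*77+0 < 504 → k < 6.545
k ∈ {0, ..., 6} → 7 starts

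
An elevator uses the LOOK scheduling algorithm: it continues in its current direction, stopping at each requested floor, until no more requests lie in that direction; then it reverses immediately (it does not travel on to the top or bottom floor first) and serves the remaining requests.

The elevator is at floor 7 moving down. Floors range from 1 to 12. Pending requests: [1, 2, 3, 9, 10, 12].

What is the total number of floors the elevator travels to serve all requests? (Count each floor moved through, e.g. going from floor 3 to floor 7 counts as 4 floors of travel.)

Start at floor 7 moving down, LOOK stop order: [3, 2, 1, 9, 10, 12]
  7 → 3: |3-7| = 4, total = 4
  3 → 2: |2-3| = 1, total = 5
  2 → 1: |1-2| = 1, total = 6
  1 → 9: |9-1| = 8, total = 14
  9 → 10: |10-9| = 1, total = 15
  10 → 12: |12-10| = 2, total = 17

Answer: 17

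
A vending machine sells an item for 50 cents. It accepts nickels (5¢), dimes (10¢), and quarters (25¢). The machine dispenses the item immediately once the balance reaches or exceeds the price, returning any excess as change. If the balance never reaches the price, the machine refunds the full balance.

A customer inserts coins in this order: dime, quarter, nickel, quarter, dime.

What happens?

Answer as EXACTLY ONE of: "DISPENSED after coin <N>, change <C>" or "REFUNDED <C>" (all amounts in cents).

Answer: DISPENSED after coin 4, change 15

Derivation:
Price: 50¢
Coin 1 (dime, 10¢): balance = 10¢
Coin 2 (quarter, 25¢): balance = 35¢
Coin 3 (nickel, 5¢): balance = 40¢
Coin 4 (quarter, 25¢): balance = 65¢
  → balance >= price → DISPENSE, change = 65 - 50 = 15¢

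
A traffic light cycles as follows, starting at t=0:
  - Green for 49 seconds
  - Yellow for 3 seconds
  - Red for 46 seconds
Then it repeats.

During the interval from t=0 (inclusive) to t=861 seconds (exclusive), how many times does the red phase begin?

Answer: 9

Derivation:
Cycle = 49+3+46 = 98s
red phase starts at t = k*98 + 52 for k=0,1,2,...
Need k*98+52 < 861 → k < 8.255
k ∈ {0, ..., 8} → 9 starts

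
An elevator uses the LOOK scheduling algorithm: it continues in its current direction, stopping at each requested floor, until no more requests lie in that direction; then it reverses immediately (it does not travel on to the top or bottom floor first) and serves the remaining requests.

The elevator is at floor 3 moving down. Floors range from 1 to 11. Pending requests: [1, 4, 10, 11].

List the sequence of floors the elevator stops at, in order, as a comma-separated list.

Answer: 1, 4, 10, 11

Derivation:
Current: 3, moving DOWN
Serve below first (descending): [1]
Then reverse, serve above (ascending): [4, 10, 11]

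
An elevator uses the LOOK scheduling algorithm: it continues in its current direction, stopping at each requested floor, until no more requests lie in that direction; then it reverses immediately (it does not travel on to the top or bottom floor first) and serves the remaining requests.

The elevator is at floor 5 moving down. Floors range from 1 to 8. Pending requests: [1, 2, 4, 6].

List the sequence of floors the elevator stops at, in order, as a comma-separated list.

Answer: 4, 2, 1, 6

Derivation:
Current: 5, moving DOWN
Serve below first (descending): [4, 2, 1]
Then reverse, serve above (ascending): [6]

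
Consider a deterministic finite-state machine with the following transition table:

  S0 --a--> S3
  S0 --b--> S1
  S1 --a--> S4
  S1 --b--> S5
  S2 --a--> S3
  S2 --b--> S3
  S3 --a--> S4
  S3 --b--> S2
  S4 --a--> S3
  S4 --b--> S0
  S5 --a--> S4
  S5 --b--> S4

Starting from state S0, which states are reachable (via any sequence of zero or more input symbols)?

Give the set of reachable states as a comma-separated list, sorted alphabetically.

Answer: S0, S1, S2, S3, S4, S5

Derivation:
BFS from S0:
  visit S0: S0--a-->S3 (new), S0--b-->S1 (new)
  visit S3: S3--a-->S4 (new), S3--b-->S2 (new)
  visit S1: S1--a-->S4 (seen), S1--b-->S5 (new)
  visit S4: S4--a-->S3 (seen), S4--b-->S0 (seen)
  visit S2: S2--a-->S3 (seen), S2--b-->S3 (seen)
  visit S5: S5--a-->S4 (seen), S5--b-->S4 (seen)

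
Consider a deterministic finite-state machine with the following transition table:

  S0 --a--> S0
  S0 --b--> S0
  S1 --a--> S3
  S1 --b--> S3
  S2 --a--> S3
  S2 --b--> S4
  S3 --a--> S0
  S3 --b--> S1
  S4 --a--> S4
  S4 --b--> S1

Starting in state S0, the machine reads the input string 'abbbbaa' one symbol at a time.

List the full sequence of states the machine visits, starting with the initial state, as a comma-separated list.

Start: S0
  read 'a': S0 --a--> S0
  read 'b': S0 --b--> S0
  read 'b': S0 --b--> S0
  read 'b': S0 --b--> S0
  read 'b': S0 --b--> S0
  read 'a': S0 --a--> S0
  read 'a': S0 --a--> S0

Answer: S0, S0, S0, S0, S0, S0, S0, S0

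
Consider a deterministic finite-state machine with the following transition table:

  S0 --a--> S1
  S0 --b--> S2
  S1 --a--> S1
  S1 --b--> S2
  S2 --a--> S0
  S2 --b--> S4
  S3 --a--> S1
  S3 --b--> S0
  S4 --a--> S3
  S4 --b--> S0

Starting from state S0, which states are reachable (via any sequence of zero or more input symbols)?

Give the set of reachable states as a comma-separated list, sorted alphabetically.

Answer: S0, S1, S2, S3, S4

Derivation:
BFS from S0:
  visit S0: S0--a-->S1 (new), S0--b-->S2 (new)
  visit S1: S1--a-->S1 (seen), S1--b-->S2 (seen)
  visit S2: S2--a-->S0 (seen), S2--b-->S4 (new)
  visit S4: S4--a-->S3 (new), S4--b-->S0 (seen)
  visit S3: S3--a-->S1 (seen), S3--b-->S0 (seen)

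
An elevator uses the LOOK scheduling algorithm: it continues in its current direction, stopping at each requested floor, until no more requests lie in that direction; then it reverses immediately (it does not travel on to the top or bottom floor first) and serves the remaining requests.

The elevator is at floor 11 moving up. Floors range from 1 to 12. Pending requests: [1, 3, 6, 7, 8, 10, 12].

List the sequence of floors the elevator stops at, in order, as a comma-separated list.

Current: 11, moving UP
Serve above first (ascending): [12]
Then reverse, serve below (descending): [10, 8, 7, 6, 3, 1]

Answer: 12, 10, 8, 7, 6, 3, 1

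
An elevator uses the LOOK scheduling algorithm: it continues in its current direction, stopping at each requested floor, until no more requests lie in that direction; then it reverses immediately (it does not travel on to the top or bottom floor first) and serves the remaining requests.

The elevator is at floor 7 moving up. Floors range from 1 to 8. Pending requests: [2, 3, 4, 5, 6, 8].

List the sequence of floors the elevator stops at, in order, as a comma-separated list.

Answer: 8, 6, 5, 4, 3, 2

Derivation:
Current: 7, moving UP
Serve above first (ascending): [8]
Then reverse, serve below (descending): [6, 5, 4, 3, 2]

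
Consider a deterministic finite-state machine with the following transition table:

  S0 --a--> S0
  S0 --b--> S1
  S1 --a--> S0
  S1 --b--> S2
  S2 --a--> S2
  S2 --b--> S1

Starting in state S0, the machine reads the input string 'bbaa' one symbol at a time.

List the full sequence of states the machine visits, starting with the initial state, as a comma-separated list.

Start: S0
  read 'b': S0 --b--> S1
  read 'b': S1 --b--> S2
  read 'a': S2 --a--> S2
  read 'a': S2 --a--> S2

Answer: S0, S1, S2, S2, S2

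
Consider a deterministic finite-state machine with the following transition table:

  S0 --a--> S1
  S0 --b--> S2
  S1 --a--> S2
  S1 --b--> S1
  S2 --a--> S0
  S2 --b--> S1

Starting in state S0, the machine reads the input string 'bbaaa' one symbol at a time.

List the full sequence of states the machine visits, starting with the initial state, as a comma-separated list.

Answer: S0, S2, S1, S2, S0, S1

Derivation:
Start: S0
  read 'b': S0 --b--> S2
  read 'b': S2 --b--> S1
  read 'a': S1 --a--> S2
  read 'a': S2 --a--> S0
  read 'a': S0 --a--> S1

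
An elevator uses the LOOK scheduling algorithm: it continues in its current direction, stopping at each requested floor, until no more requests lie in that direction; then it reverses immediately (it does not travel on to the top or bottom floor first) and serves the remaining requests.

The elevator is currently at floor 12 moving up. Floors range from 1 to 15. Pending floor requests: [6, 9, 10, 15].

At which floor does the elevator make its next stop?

Answer: 15

Derivation:
Current floor: 12, direction: up
Requests above: [15]
Requests below: [6, 9, 10]
Moving up and requests lie above → nearest above is min([15]) = 15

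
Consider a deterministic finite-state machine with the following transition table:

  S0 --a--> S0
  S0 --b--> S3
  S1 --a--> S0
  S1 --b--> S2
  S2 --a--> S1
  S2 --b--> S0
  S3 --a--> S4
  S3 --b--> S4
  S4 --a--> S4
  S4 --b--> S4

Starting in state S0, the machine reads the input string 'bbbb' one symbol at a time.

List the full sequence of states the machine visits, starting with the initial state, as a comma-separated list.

Start: S0
  read 'b': S0 --b--> S3
  read 'b': S3 --b--> S4
  read 'b': S4 --b--> S4
  read 'b': S4 --b--> S4

Answer: S0, S3, S4, S4, S4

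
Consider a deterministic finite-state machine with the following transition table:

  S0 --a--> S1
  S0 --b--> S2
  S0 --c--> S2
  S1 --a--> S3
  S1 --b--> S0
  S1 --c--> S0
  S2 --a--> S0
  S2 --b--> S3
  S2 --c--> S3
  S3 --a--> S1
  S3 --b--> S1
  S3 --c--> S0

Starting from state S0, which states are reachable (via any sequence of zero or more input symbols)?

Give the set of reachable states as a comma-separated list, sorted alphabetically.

Answer: S0, S1, S2, S3

Derivation:
BFS from S0:
  visit S0: S0--a-->S1 (new), S0--b-->S2 (new), S0--c-->S2 (seen)
  visit S1: S1--a-->S3 (new), S1--b-->S0 (seen), S1--c-->S0 (seen)
  visit S2: S2--a-->S0 (seen), S2--b-->S3 (seen), S2--c-->S3 (seen)
  visit S3: S3--a-->S1 (seen), S3--b-->S1 (seen), S3--c-->S0 (seen)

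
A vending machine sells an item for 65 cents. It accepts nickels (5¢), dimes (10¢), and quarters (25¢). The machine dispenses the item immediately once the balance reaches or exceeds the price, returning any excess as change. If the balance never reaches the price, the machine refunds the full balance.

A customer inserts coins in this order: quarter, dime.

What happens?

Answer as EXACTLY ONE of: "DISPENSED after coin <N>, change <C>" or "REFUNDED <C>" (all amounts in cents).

Answer: REFUNDED 35

Derivation:
Price: 65¢
Coin 1 (quarter, 25¢): balance = 25¢
Coin 2 (dime, 10¢): balance = 35¢
All coins inserted, balance 35¢ < price 65¢ → REFUND 35¢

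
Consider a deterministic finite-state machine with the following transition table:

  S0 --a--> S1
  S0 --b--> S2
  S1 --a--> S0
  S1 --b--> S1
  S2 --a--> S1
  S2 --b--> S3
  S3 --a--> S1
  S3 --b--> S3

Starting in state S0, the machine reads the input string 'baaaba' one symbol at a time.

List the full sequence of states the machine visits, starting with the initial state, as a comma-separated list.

Answer: S0, S2, S1, S0, S1, S1, S0

Derivation:
Start: S0
  read 'b': S0 --b--> S2
  read 'a': S2 --a--> S1
  read 'a': S1 --a--> S0
  read 'a': S0 --a--> S1
  read 'b': S1 --b--> S1
  read 'a': S1 --a--> S0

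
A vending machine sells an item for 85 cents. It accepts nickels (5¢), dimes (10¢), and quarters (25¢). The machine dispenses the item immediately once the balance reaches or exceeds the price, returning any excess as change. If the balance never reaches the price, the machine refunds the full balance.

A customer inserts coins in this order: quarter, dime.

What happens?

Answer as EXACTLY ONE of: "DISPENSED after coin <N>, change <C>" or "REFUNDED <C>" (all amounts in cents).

Answer: REFUNDED 35

Derivation:
Price: 85¢
Coin 1 (quarter, 25¢): balance = 25¢
Coin 2 (dime, 10¢): balance = 35¢
All coins inserted, balance 35¢ < price 85¢ → REFUND 35¢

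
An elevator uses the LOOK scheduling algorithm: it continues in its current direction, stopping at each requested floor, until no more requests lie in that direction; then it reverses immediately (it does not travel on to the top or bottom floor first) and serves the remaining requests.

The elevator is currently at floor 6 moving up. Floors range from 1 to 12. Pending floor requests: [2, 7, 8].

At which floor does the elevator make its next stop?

Answer: 7

Derivation:
Current floor: 6, direction: up
Requests above: [7, 8]
Requests below: [2]
Moving up and requests lie above → nearest above is min([7, 8]) = 7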